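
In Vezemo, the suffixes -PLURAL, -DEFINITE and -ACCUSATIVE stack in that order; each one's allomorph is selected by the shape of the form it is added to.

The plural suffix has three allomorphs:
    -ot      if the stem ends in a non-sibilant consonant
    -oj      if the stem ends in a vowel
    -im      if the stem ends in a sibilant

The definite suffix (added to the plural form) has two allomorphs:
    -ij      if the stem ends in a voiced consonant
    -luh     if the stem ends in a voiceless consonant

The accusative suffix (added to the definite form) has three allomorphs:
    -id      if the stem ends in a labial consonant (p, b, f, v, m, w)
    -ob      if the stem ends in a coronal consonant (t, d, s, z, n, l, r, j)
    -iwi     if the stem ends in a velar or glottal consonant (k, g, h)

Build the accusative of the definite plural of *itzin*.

itzinotluhiwi

*itzin* — final sound /n/ (a non-sibilant consonant) → -ot → *itzinot*.
The final consonant of the plural form *itzinot* is /t/, which is voiceless, so the definite suffix is -luh, giving *itzinotluh*.
The definite form *itzinotluh*: final consonant = /h/, velar/glottal → -iwi → *itzinotluhiwi*.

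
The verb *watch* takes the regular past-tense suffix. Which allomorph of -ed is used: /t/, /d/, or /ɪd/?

/t/

The stem *watch* ends in a voiceless consonant other than /t/.
The -ed suffix is realized as /ɪd/ after /t, d/; as /t/ after other voiceless consonants; and as /d/ after other voiced sounds.
So -ed on *watch* is pronounced /t/.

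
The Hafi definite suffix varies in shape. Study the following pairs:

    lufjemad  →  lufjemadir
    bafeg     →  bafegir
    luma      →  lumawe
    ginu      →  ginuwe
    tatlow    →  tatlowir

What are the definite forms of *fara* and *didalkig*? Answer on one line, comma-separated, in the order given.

farawe, didalkigir

The alternation tracks the final sound of the stem — -ir when the stem ends in a consonant (*lufjemad*, *bafeg*, *tatlow*); -we when the stem ends in a vowel (*luma*, *ginu*).
Since the final sound of *fara* is /a/ (a vowel), it takes -we, giving *farawe*.
*didalkig*: final sound = /g/, a consonant → -ir → *didalkigir*.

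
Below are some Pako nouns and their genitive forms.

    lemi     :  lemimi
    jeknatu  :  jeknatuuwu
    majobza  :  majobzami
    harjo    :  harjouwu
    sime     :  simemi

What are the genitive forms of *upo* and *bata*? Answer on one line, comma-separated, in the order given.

The suffix is conditioned by the last vowel: -uwu when the last vowel of the stem is a rounded vowel (*jeknatu*, *harjo*); -mi when the last vowel of the stem is an unrounded vowel (*lemi*, *majobza*, *sime*).
Since the last vowel of *upo* is /o/ (a rounded vowel), it takes -uwu, giving *upouwu*.
*bata*: last vowel = /a/, an unrounded vowel → -mi → *batami*.

upouwu, batami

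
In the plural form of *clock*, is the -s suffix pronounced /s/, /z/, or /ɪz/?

The stem *clock* ends in a voiceless non-sibilant consonant.
The plural suffix surfaces as /ɪz/ after sibilants, /s/ after other voiceless consonants, and /z/ after other voiced sounds.
So the plural -s on *clock* is pronounced /s/.

/s/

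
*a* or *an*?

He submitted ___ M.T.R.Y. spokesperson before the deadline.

The indefinite article is chosen by the initial *sound* of the following word, not its spelling.
The initialism *M.T.R.Y.* is read letter by letter; the first letter, M, is pronounced /ɛm/, which begins with a vowel sound.
So the article is *an*: He submitted an M.T.R.Y. spokesperson before the deadline.

an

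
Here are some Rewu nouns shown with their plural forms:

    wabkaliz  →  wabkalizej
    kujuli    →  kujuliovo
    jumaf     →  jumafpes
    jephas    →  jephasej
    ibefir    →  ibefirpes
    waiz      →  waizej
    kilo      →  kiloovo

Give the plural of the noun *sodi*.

The suffix is conditioned by the final sound: -ej when the stem ends in a sibilant (*wabkaliz*, *jephas*, *waiz*); -pes when the stem ends in a non-sibilant consonant (*jumaf*, *ibefir*); -ovo when the stem ends in a vowel (*kujuli*, *kilo*).
Since the final sound of *sodi* is /i/ (a vowel), it takes -ovo, giving *sodiovo*.

sodiovo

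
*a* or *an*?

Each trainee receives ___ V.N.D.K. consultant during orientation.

The indefinite article is chosen by the initial *sound* of the following word, not its spelling.
The initialism *V.N.D.K.* is read letter by letter; the first letter, V, is pronounced /viː/, which begins with a consonant sound.
So the article is *a*: Each trainee receives a V.N.D.K. consultant during orientation.

a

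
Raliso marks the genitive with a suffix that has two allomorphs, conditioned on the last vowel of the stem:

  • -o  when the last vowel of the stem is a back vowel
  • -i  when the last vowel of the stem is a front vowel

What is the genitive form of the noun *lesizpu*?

lesizpuo

*lesizpu* — last vowel /u/ (a back vowel) → -o → *lesizpuo*.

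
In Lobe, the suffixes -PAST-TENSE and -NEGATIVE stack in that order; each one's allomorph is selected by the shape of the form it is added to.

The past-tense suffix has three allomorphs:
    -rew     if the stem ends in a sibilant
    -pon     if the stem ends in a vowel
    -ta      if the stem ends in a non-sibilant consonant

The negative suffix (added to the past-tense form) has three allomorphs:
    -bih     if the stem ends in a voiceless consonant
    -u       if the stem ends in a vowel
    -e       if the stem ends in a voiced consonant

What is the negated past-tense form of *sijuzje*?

sijuzjepone

The final sound of *sijuzje* is /e/, which is a vowel, so the past-tense suffix is -pon, giving *sijuzjepon*.
The final sound of the past-tense form *sijuzjepon* is /n/, which is a voiced consonant, so the negative suffix is -e, giving *sijuzjepone*.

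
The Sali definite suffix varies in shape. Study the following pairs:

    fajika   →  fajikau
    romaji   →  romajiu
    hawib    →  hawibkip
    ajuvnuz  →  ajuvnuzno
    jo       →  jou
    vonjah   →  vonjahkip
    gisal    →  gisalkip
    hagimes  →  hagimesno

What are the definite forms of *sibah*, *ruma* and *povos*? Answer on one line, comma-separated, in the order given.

The suffix is conditioned by the final sound: -no when the stem ends in a sibilant (*ajuvnuz*, *hagimes*); -kip when the stem ends in a non-sibilant consonant (*hawib*, *vonjah*, *gisal*); -u when the stem ends in a vowel (*fajika*, *romaji*, *jo*).
*sibah* — final sound /h/ (a non-sibilant consonant) → -kip → *sibahkip*.
The final sound of *ruma* is /a/, which is a vowel, so the suffix is -u, giving *rumau*.
*povos*: final sound = /s/, a sibilant → -no → *povosno*.

sibahkip, rumau, povosno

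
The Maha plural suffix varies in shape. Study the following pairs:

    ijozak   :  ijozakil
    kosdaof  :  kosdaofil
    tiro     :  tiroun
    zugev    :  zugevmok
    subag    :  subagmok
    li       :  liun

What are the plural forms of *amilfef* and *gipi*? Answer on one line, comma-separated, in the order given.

The pattern is voicing of the final sound: -il when the stem ends in a voiceless consonant (*ijozak*, *kosdaof*); -mok when the stem ends in a voiced consonant (*zugev*, *subag*); -un when the stem ends in a vowel (*tiro*, *li*).
Since the final sound of *amilfef* is /f/ (a voiceless consonant), it takes -il, giving *amilfefil*.
*gipi* — final sound /i/ (a vowel) → -un → *gipiun*.

amilfefil, gipiun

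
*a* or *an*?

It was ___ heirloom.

The indefinite article is chosen by the initial *sound* of the following word, not its spelling.
*heirloom* begins with the sound /ɛ/ (silent h) — a vowel sound.
So the article is *an*: It was an heirloom.

an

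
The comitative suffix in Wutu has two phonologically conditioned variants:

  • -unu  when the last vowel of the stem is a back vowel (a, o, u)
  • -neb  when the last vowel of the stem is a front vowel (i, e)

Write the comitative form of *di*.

The last vowel of *di* is /i/, which is a front vowel, so the suffix is -neb, giving *dineb*.

dineb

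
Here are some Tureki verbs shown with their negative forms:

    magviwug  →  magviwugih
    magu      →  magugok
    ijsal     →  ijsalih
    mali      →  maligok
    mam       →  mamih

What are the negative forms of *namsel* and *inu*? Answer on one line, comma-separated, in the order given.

namselih, inugok

The suffix is conditioned by the final sound: -ih when the stem ends in a consonant (*magviwug*, *ijsal*, *mam*); -gok when the stem ends in a vowel (*magu*, *mali*).
*namsel*: final sound = /l/, a consonant → -ih → *namselih*.
*inu* — final sound /u/ (a vowel) → -gok → *inugok*.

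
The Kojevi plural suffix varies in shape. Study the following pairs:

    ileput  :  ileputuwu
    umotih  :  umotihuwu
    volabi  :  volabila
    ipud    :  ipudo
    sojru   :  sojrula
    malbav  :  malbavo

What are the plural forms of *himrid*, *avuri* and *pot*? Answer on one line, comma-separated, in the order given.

himrido, avurila, potuwu

The alternation tracks the final sound of the stem — -uwu when the stem ends in a voiceless consonant (*ileput*, *umotih*); -o when the stem ends in a voiced consonant (*ipud*, *malbav*); -la when the stem ends in a vowel (*volabi*, *sojru*).
*himrid* — final sound /d/ (a voiced consonant) → -o → *himrido*.
*avuri* — final sound /i/ (a vowel) → -la → *avurila*.
The final sound of *pot* is /t/, which is a voiceless consonant, so the suffix is -uwu, giving *potuwu*.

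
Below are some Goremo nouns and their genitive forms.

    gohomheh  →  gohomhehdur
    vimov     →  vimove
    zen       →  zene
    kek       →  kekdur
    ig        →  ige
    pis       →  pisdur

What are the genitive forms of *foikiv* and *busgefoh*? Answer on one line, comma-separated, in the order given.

The suffix is conditioned by the final consonant: -dur when the stem ends in a voiceless consonant (*gohomheh*, *kek*, *pis*); -e when the stem ends in a voiced consonant (*vimov*, *zen*, *ig*).
*foikiv* — final consonant /v/ (voiced) → -e → *foikive*.
*busgefoh*: final consonant = /h/, voiceless → -dur → *busgefohdur*.

foikive, busgefohdur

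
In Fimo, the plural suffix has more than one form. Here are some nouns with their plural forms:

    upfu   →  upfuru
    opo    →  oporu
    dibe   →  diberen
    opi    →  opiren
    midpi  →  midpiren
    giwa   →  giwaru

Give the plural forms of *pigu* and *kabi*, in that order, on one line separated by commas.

The alternation tracks the last vowel of the stem — -ren when the last vowel of the stem is a front vowel (*dibe*, *opi*, *midpi*); -ru when the last vowel of the stem is a back vowel (*upfu*, *opo*, *giwa*).
The last vowel of *pigu* is /u/, which is a back vowel, so the suffix is -ru, giving *piguru*.
Since the last vowel of *kabi* is /i/ (a front vowel), it takes -ren, giving *kabiren*.

piguru, kabiren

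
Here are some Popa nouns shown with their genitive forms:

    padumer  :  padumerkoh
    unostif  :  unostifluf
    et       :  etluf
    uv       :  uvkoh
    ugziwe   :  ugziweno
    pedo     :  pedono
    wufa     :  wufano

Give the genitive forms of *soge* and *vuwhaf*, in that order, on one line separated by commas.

Looking at the final sound of each stem: -luf when the stem ends in a voiceless consonant (*unostif*, *et*); -koh when the stem ends in a voiced consonant (*padumer*, *uv*); -no when the stem ends in a vowel (*ugziwe*, *pedo*, *wufa*).
Since the final sound of *soge* is /e/ (a vowel), it takes -no, giving *sogeno*.
*vuwhaf*: final sound = /f/, a voiceless consonant → -luf → *vuwhafluf*.

sogeno, vuwhafluf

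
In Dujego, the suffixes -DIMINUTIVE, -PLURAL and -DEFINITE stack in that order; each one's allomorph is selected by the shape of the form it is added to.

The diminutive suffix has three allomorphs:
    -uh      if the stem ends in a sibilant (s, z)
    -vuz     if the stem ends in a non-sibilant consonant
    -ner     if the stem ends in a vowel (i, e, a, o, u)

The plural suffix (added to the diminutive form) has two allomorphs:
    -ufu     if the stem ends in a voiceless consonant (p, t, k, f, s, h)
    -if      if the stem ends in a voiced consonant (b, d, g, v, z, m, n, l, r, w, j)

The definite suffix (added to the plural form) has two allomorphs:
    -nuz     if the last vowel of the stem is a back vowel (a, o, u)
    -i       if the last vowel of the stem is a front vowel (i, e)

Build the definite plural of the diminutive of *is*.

isuhufunuz

*is*: final sound = /s/, a sibilant → -uh → *isuh*.
Since the final consonant of the diminutive form *isuh* is /h/ (voiceless), it takes -ufu, giving *isuhufu*.
The last vowel of the plural form *isuhufu* is /u/, which is a back vowel, so the definite suffix is -nuz, giving *isuhufunuz*.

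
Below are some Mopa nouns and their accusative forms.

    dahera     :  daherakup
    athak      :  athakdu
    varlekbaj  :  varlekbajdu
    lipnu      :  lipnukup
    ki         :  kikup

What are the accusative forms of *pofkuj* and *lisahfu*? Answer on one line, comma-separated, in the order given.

The pattern is consonant vs. vowel: -du when the stem ends in a consonant (*athak*, *varlekbaj*); -kup when the stem ends in a vowel (*dahera*, *lipnu*, *ki*).
*pofkuj* — final sound /j/ (a consonant) → -du → *pofkujdu*.
*lisahfu*: final sound = /u/, a vowel → -kup → *lisahfukup*.

pofkujdu, lisahfukup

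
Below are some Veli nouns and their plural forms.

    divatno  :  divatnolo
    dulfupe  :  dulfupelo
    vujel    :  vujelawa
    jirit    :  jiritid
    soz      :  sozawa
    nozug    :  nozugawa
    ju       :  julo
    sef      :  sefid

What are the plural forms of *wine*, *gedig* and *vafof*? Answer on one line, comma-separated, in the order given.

Looking at the final sound of each stem: -id when the stem ends in a voiceless consonant (*jirit*, *sef*); -awa when the stem ends in a voiced consonant (*vujel*, *soz*, *nozug*); -lo when the stem ends in a vowel (*divatno*, *dulfupe*, *ju*).
*wine*: final sound = /e/, a vowel → -lo → *winelo*.
*gedig* — final sound /g/ (a voiced consonant) → -awa → *gedigawa*.
*vafof* — final sound /f/ (a voiceless consonant) → -id → *vafofid*.

winelo, gedigawa, vafofid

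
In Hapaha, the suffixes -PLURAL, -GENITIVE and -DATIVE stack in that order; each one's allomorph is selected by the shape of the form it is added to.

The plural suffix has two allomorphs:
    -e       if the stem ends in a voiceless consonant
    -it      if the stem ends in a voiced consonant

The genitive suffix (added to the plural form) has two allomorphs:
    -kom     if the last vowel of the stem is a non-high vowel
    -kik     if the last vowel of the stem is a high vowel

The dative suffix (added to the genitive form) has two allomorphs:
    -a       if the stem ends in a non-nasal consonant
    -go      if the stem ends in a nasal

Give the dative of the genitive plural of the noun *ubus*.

ubusekomgo

*ubus* — final consonant /s/ (voiceless) → -e → *ubuse*.
Since the last vowel of the plural form *ubuse* is /e/ (a non-high vowel), it takes -kom, giving *ubusekom*.
The genitive form *ubusekom* — final consonant /m/ (a nasal) → -go → *ubusekomgo*.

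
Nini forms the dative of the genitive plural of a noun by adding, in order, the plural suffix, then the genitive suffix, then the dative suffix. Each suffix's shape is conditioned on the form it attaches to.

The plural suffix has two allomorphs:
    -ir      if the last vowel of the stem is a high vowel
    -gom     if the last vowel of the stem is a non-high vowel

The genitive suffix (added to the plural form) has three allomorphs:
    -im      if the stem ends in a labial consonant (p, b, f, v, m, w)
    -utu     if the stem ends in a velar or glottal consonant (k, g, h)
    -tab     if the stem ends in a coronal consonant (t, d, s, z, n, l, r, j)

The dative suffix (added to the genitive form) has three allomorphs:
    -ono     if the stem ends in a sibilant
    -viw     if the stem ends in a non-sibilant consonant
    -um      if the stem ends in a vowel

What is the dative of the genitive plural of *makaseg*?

makaseggomimviw

Since the last vowel of *makaseg* is /e/ (a non-high vowel), it takes -gom, giving *makaseggom*.
Since the final consonant of the plural form *makaseggom* is /m/ (labial), it takes -im, giving *makaseggomim*.
The genitive form *makaseggomim*: final sound = /m/, a non-sibilant consonant → -viw → *makaseggomimviw*.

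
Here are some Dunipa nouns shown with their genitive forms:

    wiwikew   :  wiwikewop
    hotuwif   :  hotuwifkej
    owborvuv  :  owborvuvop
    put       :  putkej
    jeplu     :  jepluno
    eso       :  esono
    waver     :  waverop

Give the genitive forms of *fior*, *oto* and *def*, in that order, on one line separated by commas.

The suffix is conditioned by the final sound: -kej when the stem ends in a voiceless consonant (*hotuwif*, *put*); -op when the stem ends in a voiced consonant (*wiwikew*, *owborvuv*, *waver*); -no when the stem ends in a vowel (*jeplu*, *eso*).
*fior*: final sound = /r/, a voiced consonant → -op → *fiorop*.
The final sound of *oto* is /o/, which is a vowel, so the suffix is -no, giving *otono*.
*def*: final sound = /f/, a voiceless consonant → -kej → *defkej*.

fiorop, otono, defkej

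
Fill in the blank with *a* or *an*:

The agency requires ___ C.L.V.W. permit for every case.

The indefinite article is chosen by the initial *sound* of the following word, not its spelling.
The initialism *C.L.V.W.* is read letter by letter; the first letter, C, is pronounced /siː/, which begins with a consonant sound.
So the article is *a*: The agency requires a C.L.V.W. permit for every case.

a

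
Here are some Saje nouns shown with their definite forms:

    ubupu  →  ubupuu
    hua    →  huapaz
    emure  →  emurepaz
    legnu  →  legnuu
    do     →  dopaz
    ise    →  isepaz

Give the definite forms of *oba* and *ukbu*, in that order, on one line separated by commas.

obapaz, ukbuu

The suffix is conditioned by the last vowel: -u when the last vowel of the stem is a high vowel (*ubupu*, *legnu*); -paz when the last vowel of the stem is a non-high vowel (*hua*, *emure*, *do*, *ise*).
*oba* — last vowel /a/ (a non-high vowel) → -paz → *obapaz*.
The last vowel of *ukbu* is /u/, which is a high vowel, so the suffix is -u, giving *ukbuu*.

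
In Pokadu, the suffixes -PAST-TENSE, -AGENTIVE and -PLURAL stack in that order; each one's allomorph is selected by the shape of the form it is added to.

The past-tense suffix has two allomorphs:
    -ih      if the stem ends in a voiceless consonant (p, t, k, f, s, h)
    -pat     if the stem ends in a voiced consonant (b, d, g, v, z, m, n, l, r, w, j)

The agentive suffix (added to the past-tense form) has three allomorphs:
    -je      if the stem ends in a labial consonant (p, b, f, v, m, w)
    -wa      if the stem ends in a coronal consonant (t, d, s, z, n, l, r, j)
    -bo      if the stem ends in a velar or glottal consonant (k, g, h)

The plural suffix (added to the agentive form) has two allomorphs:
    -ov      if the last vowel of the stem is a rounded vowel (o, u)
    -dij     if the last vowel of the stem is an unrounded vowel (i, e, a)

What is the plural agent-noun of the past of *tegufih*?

tegufihihboov

The final consonant of *tegufih* is /h/, which is voiceless, so the past-tense suffix is -ih, giving *tegufihih*.
The past-tense form *tegufihih*: final consonant = /h/, velar/glottal → -bo → *tegufihihbo*.
The agentive form *tegufihihbo* — last vowel /o/ (a rounded vowel) → -ov → *tegufihihboov*.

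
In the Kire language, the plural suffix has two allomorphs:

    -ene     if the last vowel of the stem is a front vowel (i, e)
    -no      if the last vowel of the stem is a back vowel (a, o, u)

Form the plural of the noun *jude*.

*jude* — last vowel /e/ (a front vowel) → -ene → *judeene*.

judeene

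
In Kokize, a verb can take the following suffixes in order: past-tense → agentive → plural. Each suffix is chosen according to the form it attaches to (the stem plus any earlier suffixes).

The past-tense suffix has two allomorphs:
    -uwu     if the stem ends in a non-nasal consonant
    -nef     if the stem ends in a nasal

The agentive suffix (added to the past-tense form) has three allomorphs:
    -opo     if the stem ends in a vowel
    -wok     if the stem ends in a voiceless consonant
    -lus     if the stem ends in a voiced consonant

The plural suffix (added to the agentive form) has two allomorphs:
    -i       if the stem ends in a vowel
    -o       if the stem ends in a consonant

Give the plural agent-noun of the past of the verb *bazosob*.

Since the final consonant of *bazosob* is /b/ (non-nasal), it takes -uwu, giving *bazosobuwu*.
The final sound of the past-tense form *bazosobuwu* is /u/, which is a vowel, so the agentive suffix is -opo, giving *bazosobuwuopo*.
The final sound of the agentive form *bazosobuwuopo* is /o/, which is a vowel, so the plural suffix is -i, giving *bazosobuwuopoi*.

bazosobuwuopoi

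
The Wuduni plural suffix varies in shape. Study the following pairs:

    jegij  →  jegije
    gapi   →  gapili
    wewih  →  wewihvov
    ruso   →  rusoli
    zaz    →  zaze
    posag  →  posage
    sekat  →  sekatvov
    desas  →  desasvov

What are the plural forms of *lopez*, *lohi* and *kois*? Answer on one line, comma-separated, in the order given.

The suffix is conditioned by the final sound: -vov when the stem ends in a voiceless consonant (*wewih*, *sekat*, *desas*); -e when the stem ends in a voiced consonant (*jegij*, *zaz*, *posag*); -li when the stem ends in a vowel (*gapi*, *ruso*).
*lopez*: final sound = /z/, a voiced consonant → -e → *lopeze*.
*lohi* — final sound /i/ (a vowel) → -li → *lohili*.
Since the final sound of *kois* is /s/ (a voiceless consonant), it takes -vov, giving *koisvov*.

lopeze, lohili, koisvov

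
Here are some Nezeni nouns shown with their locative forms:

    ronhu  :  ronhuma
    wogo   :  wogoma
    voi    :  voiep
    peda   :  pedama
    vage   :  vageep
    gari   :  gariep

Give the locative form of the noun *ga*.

gama

The suffix is conditioned by the last vowel: -ep when the last vowel of the stem is a front vowel (*voi*, *vage*, *gari*); -ma when the last vowel of the stem is a back vowel (*ronhu*, *wogo*, *peda*).
*ga* — last vowel /a/ (a back vowel) → -ma → *gama*.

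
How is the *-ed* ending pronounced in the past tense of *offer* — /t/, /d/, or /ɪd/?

The stem *offer* ends in a voiced sound other than /d/.
The -ed suffix is realized as /ɪd/ after /t, d/; as /t/ after other voiceless consonants; and as /d/ after other voiced sounds.
So -ed on *offer* is pronounced /d/.

/d/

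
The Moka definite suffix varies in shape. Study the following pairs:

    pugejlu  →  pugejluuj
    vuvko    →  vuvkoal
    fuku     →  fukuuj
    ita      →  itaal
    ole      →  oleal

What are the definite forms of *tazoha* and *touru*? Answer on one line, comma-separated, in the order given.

tazohaal, touruuj

The suffix is conditioned by the last vowel: -uj when the last vowel of the stem is a high vowel (*pugejlu*, *fuku*); -al when the last vowel of the stem is a non-high vowel (*vuvko*, *ita*, *ole*).
The last vowel of *tazoha* is /a/, which is a non-high vowel, so the suffix is -al, giving *tazohaal*.
*touru*: last vowel = /u/, a high vowel → -uj → *touruuj*.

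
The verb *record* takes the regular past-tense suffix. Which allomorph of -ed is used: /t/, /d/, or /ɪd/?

/ɪd/

The stem *record* ends in /t/ or /d/.
The -ed suffix is realized as /ɪd/ after /t, d/; as /t/ after other voiceless consonants; and as /d/ after other voiced sounds.
So -ed on *record* is pronounced /ɪd/.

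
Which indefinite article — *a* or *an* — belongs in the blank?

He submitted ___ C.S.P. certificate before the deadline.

a

The indefinite article is chosen by the initial *sound* of the following word, not its spelling.
The initialism *C.S.P.* is read letter by letter; the first letter, C, is pronounced /siː/, which begins with a consonant sound.
So the article is *a*: He submitted a C.S.P. certificate before the deadline.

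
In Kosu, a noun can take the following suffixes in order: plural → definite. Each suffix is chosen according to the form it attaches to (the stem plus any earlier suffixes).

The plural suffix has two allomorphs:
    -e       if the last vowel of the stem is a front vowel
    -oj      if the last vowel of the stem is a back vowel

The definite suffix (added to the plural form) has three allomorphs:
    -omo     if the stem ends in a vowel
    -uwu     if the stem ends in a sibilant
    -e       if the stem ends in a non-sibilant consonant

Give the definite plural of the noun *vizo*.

vizooje

*vizo* — last vowel /o/ (a back vowel) → -oj → *vizooj*.
The plural form *vizooj*: final sound = /j/, a non-sibilant consonant → -e → *vizooje*.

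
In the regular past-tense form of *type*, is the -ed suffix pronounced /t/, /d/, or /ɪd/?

The stem *type* ends in a voiceless consonant other than /t/.
The -ed suffix is realized as /ɪd/ after /t, d/; as /t/ after other voiceless consonants; and as /d/ after other voiced sounds.
So -ed on *type* is pronounced /t/.

/t/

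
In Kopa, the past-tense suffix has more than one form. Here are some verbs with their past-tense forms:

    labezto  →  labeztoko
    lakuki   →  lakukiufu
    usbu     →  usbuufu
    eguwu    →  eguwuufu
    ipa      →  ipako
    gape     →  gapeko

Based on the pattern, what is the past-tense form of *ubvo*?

ubvoko

The alternation tracks the last vowel of the stem — -ufu when the last vowel of the stem is a high vowel (*lakuki*, *usbu*, *eguwu*); -ko when the last vowel of the stem is a non-high vowel (*labezto*, *ipa*, *gape*).
*ubvo* — last vowel /o/ (a non-high vowel) → -ko → *ubvoko*.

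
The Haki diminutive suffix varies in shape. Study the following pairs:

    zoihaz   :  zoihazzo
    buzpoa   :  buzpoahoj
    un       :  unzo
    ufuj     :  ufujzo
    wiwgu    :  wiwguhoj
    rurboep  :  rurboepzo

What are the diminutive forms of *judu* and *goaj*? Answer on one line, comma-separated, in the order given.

juduhoj, goajzo

Looking at the final sound of each stem: -zo when the stem ends in a consonant (*zoihaz*, *un*, *ufuj*, *rurboep*); -hoj when the stem ends in a vowel (*buzpoa*, *wiwgu*).
The final sound of *judu* is /u/, which is a vowel, so the suffix is -hoj, giving *juduhoj*.
*goaj* — final sound /j/ (a consonant) → -zo → *goajzo*.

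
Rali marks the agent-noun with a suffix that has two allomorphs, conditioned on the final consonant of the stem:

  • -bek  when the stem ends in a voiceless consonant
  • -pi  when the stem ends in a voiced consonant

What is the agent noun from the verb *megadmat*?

megadmatbek

*megadmat*: final consonant = /t/, voiceless → -bek → *megadmatbek*.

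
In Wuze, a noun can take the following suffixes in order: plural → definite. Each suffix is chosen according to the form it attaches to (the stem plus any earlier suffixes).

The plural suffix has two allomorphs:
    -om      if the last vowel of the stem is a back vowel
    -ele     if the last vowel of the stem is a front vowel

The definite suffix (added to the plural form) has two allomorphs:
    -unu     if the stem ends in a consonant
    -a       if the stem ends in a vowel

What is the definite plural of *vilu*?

The last vowel of *vilu* is /u/, which is a back vowel, so the plural suffix is -om, giving *viluom*.
The plural form *viluom*: final sound = /m/, a consonant → -unu → *viluomunu*.

viluomunu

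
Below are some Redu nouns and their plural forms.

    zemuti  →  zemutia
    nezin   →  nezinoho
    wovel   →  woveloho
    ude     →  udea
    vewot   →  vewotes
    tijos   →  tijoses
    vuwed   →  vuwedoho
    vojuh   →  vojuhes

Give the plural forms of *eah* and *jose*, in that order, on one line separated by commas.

eahes, josea

The pattern is voicing of the final sound: -es when the stem ends in a voiceless consonant (*vewot*, *tijos*, *vojuh*); -oho when the stem ends in a voiced consonant (*nezin*, *wovel*, *vuwed*); -a when the stem ends in a vowel (*zemuti*, *ude*).
The final sound of *eah* is /h/, which is a voiceless consonant, so the suffix is -es, giving *eahes*.
Since the final sound of *jose* is /e/ (a vowel), it takes -a, giving *josea*.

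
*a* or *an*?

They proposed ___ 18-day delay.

The indefinite article is chosen by the initial *sound* of the following word, not its spelling.
The number *18* is spoken "eighteen", beginning with /ˌeɪˈtiːn/ — a vowel sound.
So the article is *an*: They proposed an 18-day delay.

an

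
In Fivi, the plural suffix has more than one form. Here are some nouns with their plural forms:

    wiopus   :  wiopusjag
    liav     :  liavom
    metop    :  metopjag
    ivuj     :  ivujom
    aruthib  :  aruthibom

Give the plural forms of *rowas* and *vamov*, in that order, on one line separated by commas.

rowasjag, vamovom

The alternation tracks the final consonant of the stem — -jag when the stem ends in a voiceless consonant (*wiopus*, *metop*); -om when the stem ends in a voiced consonant (*liav*, *ivuj*, *aruthib*).
The final consonant of *rowas* is /s/, which is voiceless, so the suffix is -jag, giving *rowasjag*.
*vamov*: final consonant = /v/, voiced → -om → *vamovom*.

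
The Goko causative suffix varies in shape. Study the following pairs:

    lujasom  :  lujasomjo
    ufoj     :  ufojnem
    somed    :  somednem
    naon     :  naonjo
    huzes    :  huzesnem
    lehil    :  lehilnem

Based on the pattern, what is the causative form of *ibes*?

The alternation tracks the final consonant of the stem — -jo when the stem ends in a nasal (*lujasom*, *naon*); -nem when the stem ends in a non-nasal consonant (*ufoj*, *somed*, *huzes*, *lehil*).
The final consonant of *ibes* is /s/, which is non-nasal, so the suffix is -nem, giving *ibesnem*.

ibesnem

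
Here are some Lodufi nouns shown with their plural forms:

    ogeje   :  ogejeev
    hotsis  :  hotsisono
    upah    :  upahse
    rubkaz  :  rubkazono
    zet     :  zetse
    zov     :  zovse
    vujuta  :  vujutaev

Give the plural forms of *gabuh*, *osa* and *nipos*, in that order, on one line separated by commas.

gabuhse, osaev, niposono

The alternation tracks the final sound of the stem — -ono when the stem ends in a sibilant (*hotsis*, *rubkaz*); -se when the stem ends in a non-sibilant consonant (*upah*, *zet*, *zov*); -ev when the stem ends in a vowel (*ogeje*, *vujuta*).
Since the final sound of *gabuh* is /h/ (a non-sibilant consonant), it takes -se, giving *gabuhse*.
Since the final sound of *osa* is /a/ (a vowel), it takes -ev, giving *osaev*.
Since the final sound of *nipos* is /s/ (a sibilant), it takes -ono, giving *niposono*.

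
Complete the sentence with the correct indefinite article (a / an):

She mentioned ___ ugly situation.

The indefinite article is chosen by the initial *sound* of the following word, not its spelling.
*ugly* begins with the sound /ʌ/ (u pronounced /ʌ/) — a vowel sound.
So the article is *an*: She mentioned an ugly situation.

an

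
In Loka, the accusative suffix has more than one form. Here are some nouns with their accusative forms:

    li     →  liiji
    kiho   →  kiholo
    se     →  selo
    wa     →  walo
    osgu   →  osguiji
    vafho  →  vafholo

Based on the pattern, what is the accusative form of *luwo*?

luwolo

The pattern is height harmony: -iji when the last vowel of the stem is a high vowel (*li*, *osgu*); -lo when the last vowel of the stem is a non-high vowel (*kiho*, *se*, *wa*, *vafho*).
*luwo*: last vowel = /o/, a non-high vowel → -lo → *luwolo*.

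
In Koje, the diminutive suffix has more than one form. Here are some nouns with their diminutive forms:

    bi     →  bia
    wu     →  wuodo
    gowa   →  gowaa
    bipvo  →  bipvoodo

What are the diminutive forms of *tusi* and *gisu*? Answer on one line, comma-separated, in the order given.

tusia, gisuodo

The pattern is rounding harmony: -odo when the last vowel of the stem is a rounded vowel (*wu*, *bipvo*); -a when the last vowel of the stem is an unrounded vowel (*bi*, *gowa*).
The last vowel of *tusi* is /i/, which is an unrounded vowel, so the suffix is -a, giving *tusia*.
Since the last vowel of *gisu* is /u/ (a rounded vowel), it takes -odo, giving *gisuodo*.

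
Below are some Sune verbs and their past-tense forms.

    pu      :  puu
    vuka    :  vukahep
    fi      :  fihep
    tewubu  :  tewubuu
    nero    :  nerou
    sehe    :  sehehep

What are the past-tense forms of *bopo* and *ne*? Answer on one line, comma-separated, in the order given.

The pattern is rounding harmony: -u when the last vowel of the stem is a rounded vowel (*pu*, *tewubu*, *nero*); -hep when the last vowel of the stem is an unrounded vowel (*vuka*, *fi*, *sehe*).
The last vowel of *bopo* is /o/, which is a rounded vowel, so the suffix is -u, giving *bopou*.
*ne*: last vowel = /e/, an unrounded vowel → -hep → *nehep*.

bopou, nehep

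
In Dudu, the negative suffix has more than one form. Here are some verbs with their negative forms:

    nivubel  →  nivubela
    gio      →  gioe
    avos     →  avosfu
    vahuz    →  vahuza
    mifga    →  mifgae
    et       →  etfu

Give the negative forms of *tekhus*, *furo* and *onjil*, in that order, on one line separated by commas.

Looking at the final sound of each stem: -fu when the stem ends in a voiceless consonant (*avos*, *et*); -a when the stem ends in a voiced consonant (*nivubel*, *vahuz*); -e when the stem ends in a vowel (*gio*, *mifga*).
Since the final sound of *tekhus* is /s/ (a voiceless consonant), it takes -fu, giving *tekhusfu*.
*furo*: final sound = /o/, a vowel → -e → *furoe*.
Since the final sound of *onjil* is /l/ (a voiced consonant), it takes -a, giving *onjila*.

tekhusfu, furoe, onjila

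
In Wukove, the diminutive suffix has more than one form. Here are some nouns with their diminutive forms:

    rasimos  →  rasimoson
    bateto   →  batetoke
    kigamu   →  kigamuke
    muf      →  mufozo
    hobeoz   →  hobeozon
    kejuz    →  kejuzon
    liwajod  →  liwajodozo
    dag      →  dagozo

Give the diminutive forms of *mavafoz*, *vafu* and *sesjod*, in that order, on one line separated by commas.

mavafozon, vafuke, sesjodozo

The alternation tracks the final sound of the stem — -on when the stem ends in a sibilant (*rasimos*, *hobeoz*, *kejuz*); -ozo when the stem ends in a non-sibilant consonant (*muf*, *liwajod*, *dag*); -ke when the stem ends in a vowel (*bateto*, *kigamu*).
*mavafoz* — final sound /z/ (a sibilant) → -on → *mavafozon*.
Since the final sound of *vafu* is /u/ (a vowel), it takes -ke, giving *vafuke*.
*sesjod*: final sound = /d/, a non-sibilant consonant → -ozo → *sesjodozo*.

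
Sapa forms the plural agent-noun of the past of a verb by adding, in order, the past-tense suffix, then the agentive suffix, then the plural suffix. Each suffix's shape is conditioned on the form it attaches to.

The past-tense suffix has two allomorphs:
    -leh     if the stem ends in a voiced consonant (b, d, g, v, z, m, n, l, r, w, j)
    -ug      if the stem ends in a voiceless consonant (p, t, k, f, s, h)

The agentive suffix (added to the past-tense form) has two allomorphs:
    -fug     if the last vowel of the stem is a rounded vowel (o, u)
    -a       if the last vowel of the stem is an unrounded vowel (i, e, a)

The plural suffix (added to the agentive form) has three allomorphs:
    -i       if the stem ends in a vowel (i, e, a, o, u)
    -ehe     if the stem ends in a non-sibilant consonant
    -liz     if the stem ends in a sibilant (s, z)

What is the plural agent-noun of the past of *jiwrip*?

jiwripugfugehe

The final consonant of *jiwrip* is /p/, which is voiceless, so the past-tense suffix is -ug, giving *jiwripug*.
Since the last vowel of the past-tense form *jiwripug* is /u/ (a rounded vowel), it takes -fug, giving *jiwripugfug*.
Since the final sound of the agentive form *jiwripugfug* is /g/ (a non-sibilant consonant), it takes -ehe, giving *jiwripugfugehe*.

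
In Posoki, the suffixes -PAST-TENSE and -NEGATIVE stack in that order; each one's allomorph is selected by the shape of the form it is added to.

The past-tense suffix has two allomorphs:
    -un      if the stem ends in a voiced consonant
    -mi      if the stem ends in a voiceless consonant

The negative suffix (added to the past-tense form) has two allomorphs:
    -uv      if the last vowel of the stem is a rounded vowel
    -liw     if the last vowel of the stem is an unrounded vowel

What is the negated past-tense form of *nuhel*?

*nuhel* — final consonant /l/ (voiced) → -un → *nuhelun*.
The past-tense form *nuhelun*: last vowel = /u/, a rounded vowel → -uv → *nuhelunuv*.

nuhelunuv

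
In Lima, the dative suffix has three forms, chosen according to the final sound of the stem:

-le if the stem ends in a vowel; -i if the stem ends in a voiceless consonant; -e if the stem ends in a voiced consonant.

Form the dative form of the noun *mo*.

mole

The final sound of *mo* is /o/, which is a vowel, so the suffix is -le, giving *mole*.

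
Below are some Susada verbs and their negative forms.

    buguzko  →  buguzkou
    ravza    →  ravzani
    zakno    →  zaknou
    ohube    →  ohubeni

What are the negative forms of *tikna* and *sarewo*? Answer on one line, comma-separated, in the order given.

tiknani, sarewou

The alternation tracks the last vowel of the stem — -u when the last vowel of the stem is a rounded vowel (*buguzko*, *zakno*); -ni when the last vowel of the stem is an unrounded vowel (*ravza*, *ohube*).
*tikna* — last vowel /a/ (an unrounded vowel) → -ni → *tiknani*.
*sarewo*: last vowel = /o/, a rounded vowel → -u → *sarewou*.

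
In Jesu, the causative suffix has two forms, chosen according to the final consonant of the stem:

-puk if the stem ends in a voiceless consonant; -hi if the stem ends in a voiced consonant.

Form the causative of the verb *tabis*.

The final consonant of *tabis* is /s/, which is voiceless, so the suffix is -puk, giving *tabispuk*.

tabispuk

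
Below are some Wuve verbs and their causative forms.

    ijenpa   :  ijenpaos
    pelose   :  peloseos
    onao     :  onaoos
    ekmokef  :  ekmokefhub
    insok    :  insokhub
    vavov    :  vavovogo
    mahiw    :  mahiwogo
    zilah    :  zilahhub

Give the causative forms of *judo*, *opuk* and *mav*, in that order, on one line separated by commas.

The suffix is conditioned by the final sound: -hub when the stem ends in a voiceless consonant (*ekmokef*, *insok*, *zilah*); -ogo when the stem ends in a voiced consonant (*vavov*, *mahiw*); -os when the stem ends in a vowel (*ijenpa*, *pelose*, *onao*).
The final sound of *judo* is /o/, which is a vowel, so the suffix is -os, giving *judoos*.
*opuk* — final sound /k/ (a voiceless consonant) → -hub → *opukhub*.
Since the final sound of *mav* is /v/ (a voiced consonant), it takes -ogo, giving *mavogo*.

judoos, opukhub, mavogo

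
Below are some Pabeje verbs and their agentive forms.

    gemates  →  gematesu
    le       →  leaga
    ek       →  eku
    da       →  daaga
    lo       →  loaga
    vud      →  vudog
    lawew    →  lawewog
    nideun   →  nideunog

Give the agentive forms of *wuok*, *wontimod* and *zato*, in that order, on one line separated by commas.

wuoku, wontimodog, zatoaga

Looking at the final sound of each stem: -u when the stem ends in a voiceless consonant (*gemates*, *ek*); -og when the stem ends in a voiced consonant (*vud*, *lawew*, *nideun*); -aga when the stem ends in a vowel (*le*, *da*, *lo*).
*wuok* — final sound /k/ (a voiceless consonant) → -u → *wuoku*.
*wontimod* — final sound /d/ (a voiced consonant) → -og → *wontimodog*.
*zato* — final sound /o/ (a vowel) → -aga → *zatoaga*.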